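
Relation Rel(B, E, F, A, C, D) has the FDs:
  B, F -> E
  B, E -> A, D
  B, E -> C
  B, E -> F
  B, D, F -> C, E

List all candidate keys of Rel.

{B} never appears on the right of any FD, so every key must include it.
{B, E} is a candidate key since {B, E}⁺ = {A, B, C, D, E, F} covers every attribute.
{B, F} is a candidate key since {B, F}⁺ = {A, B, C, D, E, F} covers every attribute.
These are minimal and exhaustive — every other superkey contains one of them.

{B, E}, {B, F}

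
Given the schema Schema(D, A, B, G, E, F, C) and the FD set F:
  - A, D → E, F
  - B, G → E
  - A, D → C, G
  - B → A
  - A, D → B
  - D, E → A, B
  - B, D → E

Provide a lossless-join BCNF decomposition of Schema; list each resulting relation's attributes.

Candidate keys of the original relation: {A, D}, {B, D}, {D, E}.
In {A, B, C, D, E, F, G}, {B, G} is not a superkey ({B, G}⁺ restricted to this set is {A, B, E, G}), so split on B, G → A, E into {A, B, E, G} and {B, C, D, F, G}.
In {A, B, E, G}, {B} is not a superkey ({B}⁺ restricted to this set is {A, B}), so split on B → A into {A, B} and {B, E, G}.
{A, B} is in BCNF.
{B, E, G} is in BCNF.
{B, C, D, F, G} is in BCNF.

{A, B}; {B, C, D, F, G}; {B, E, G}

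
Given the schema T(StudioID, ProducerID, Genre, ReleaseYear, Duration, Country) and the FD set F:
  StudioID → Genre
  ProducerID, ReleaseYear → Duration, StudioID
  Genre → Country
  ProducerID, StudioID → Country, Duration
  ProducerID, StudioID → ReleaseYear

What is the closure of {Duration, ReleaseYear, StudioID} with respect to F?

Start with {Duration, ReleaseYear, StudioID}.
StudioID → Genre applies; add {Genre} → now {Duration, Genre, ReleaseYear, StudioID}.
Genre → Country applies; add {Country} → now {Country, Duration, Genre, ReleaseYear, StudioID}.
No further FD applies.

{Country, Duration, Genre, ReleaseYear, StudioID}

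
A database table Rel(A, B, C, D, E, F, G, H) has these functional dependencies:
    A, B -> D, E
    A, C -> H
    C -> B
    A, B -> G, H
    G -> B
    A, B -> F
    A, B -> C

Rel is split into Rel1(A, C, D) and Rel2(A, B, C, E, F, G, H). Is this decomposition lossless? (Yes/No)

The shared attributes are {A, C} and {A, C}⁺ = {A, B, C, D, E, F, G, H}.
Rel1 is contained in that closure, so Rel1 ∩ Rel2 -> Rel1 holds and the join is lossless.

Yes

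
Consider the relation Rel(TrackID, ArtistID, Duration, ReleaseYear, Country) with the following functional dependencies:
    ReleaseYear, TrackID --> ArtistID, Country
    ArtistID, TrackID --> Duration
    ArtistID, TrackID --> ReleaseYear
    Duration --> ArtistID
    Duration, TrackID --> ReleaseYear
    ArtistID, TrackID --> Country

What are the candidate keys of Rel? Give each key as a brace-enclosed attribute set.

{ArtistID, TrackID}, {Duration, TrackID}, {ReleaseYear, TrackID}

{TrackID} never appears on the right of any FD, so every key must include it.
{ArtistID, TrackID}⁺ = {ArtistID, Country, Duration, ReleaseYear, TrackID} — all of the relation — so {ArtistID, TrackID} is a candidate key.
{Duration, TrackID}⁺ = {ArtistID, Country, Duration, ReleaseYear, TrackID} — all of the relation — so {Duration, TrackID} is a candidate key.
{ReleaseYear, TrackID}⁺ = {ArtistID, Country, Duration, ReleaseYear, TrackID} — all of the relation — so {ReleaseYear, TrackID} is a candidate key.
These are minimal and exhaustive — every other superkey contains one of them.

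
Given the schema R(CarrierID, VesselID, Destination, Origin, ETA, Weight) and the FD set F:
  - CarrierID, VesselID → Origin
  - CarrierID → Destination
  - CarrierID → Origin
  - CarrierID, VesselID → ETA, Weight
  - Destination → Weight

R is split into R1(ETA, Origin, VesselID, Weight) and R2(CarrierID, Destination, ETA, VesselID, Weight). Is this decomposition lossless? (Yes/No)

Common attributes: {ETA, VesselID, Weight}; their closure is {ETA, VesselID, Weight}.
The closure covers neither R1 nor R2 entirely; the join is not lossless.

No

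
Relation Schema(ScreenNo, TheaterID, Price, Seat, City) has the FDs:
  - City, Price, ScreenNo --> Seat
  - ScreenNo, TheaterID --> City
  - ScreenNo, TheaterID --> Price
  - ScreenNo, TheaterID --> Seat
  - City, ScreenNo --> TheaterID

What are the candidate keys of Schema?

{ScreenNo} never appears on the right of any FD, so every key must include it.
Closure of {City, ScreenNo} is {City, Price, ScreenNo, Seat, TheaterID}, the whole schema; {City, ScreenNo} is a candidate key.
Closure of {ScreenNo, TheaterID} is {City, Price, ScreenNo, Seat, TheaterID}, the whole schema; {ScreenNo, TheaterID} is a candidate key.
Any other superkey properly contains one of these, so there are no further candidate keys.

{City, ScreenNo}, {ScreenNo, TheaterID}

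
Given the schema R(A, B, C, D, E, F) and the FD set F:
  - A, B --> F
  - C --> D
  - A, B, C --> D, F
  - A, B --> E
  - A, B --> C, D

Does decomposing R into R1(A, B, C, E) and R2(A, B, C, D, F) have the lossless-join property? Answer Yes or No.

Yes

R1 ∩ R2 = {A, B, C}; its closure under F is {A, B, C, D, E, F}.
Since R1 ⊆ {A, B, C, D, E, F}, the intersection is a superkey of R1; the decomposition is lossless.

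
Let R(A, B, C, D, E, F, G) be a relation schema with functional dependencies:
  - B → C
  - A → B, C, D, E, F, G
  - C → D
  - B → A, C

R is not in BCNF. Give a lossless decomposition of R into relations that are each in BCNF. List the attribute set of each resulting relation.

Candidate keys of the original relation: {A}, {B}.
{A, B, C, D, E, F, G}: {C} determines {C, D} here but is not a superkey — split on C → D, giving {C, D} and {A, B, C, E, F, G}.
{C, D} has no BCNF violation.
{A, B, C, E, F, G} has no BCNF violation.

{A, B, C, E, F, G}; {C, D}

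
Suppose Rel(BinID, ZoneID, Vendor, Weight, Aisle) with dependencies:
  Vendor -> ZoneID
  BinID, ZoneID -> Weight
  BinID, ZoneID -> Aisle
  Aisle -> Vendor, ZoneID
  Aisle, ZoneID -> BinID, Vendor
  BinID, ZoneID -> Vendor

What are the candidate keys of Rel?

{Aisle}⁺ = {Aisle, BinID, Vendor, Weight, ZoneID} — all of the relation — so {Aisle} is a candidate key.
{BinID, Vendor}⁺ = {Aisle, BinID, Vendor, Weight, ZoneID} — all of the relation — so {BinID, Vendor} is a candidate key.
{BinID, ZoneID}⁺ = {Aisle, BinID, Vendor, Weight, ZoneID} — all of the relation — so {BinID, ZoneID} is a candidate key.
These are minimal and exhaustive — every other superkey contains one of them.

{Aisle}, {BinID, Vendor}, {BinID, ZoneID}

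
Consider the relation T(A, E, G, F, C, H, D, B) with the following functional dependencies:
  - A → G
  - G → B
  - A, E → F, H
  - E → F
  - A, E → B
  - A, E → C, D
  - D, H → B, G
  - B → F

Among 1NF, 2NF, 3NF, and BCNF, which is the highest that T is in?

1NF

Candidate key: {A, E}. Prime attributes: {A, E}.
A → G: {A}⁺ = {A, B, F, G}, which is not all of the attributes, so the left side is not a superkey — BCNF is violated.
A → G determines the non-prime attribute {G} from a non-superkey — 3NF is violated.
The proper key subset {A} of {A, E} determines non-prime {B, F, G}, so the relation is not even in 2NF.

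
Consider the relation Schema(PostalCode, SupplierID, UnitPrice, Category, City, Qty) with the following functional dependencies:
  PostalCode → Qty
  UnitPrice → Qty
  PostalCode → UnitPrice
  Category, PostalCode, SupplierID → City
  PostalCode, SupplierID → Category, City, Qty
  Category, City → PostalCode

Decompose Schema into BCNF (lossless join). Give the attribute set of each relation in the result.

Candidate keys of the original relation: {Category, City, SupplierID}, {PostalCode, SupplierID}.
Within {Category, City, PostalCode, Qty, SupplierID, UnitPrice}: {PostalCode}⁺ ∩ {Category, City, PostalCode, Qty, SupplierID, UnitPrice} = {PostalCode, Qty, UnitPrice}, not the whole set, so PostalCode → Qty, UnitPrice violates BCNF; decompose into {PostalCode, Qty, UnitPrice} and {Category, City, PostalCode, SupplierID}.
Within {PostalCode, Qty, UnitPrice}: {UnitPrice}⁺ ∩ {PostalCode, Qty, UnitPrice} = {Qty, UnitPrice}, not the whole set, so UnitPrice → Qty violates BCNF; decompose into {Qty, UnitPrice} and {PostalCode, UnitPrice}.
{Qty, UnitPrice} has no BCNF violation.
{PostalCode, UnitPrice} has no BCNF violation.
Within {Category, City, PostalCode, SupplierID}: {Category, City}⁺ ∩ {Category, City, PostalCode, SupplierID} = {Category, City, PostalCode}, not the whole set, so Category, City → PostalCode violates BCNF; decompose into {Category, City, PostalCode} and {Category, City, SupplierID}.
{Category, City, PostalCode} has no BCNF violation.
{Category, City, SupplierID} has no BCNF violation.

{Category, City, PostalCode}; {Category, City, SupplierID}; {PostalCode, UnitPrice}; {Qty, UnitPrice}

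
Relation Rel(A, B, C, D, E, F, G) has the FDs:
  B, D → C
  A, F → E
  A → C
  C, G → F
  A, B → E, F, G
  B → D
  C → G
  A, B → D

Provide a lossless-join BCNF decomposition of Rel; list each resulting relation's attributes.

{A, B}; {A, E}; {B, C, D}; {C, F, G}

Candidate key of the original relation: {A, B}.
{A, B, C, D, E, F, G}: {B, D} determines {B, C, D, F, G} here but is not a superkey — split on B, D → C, F, G, giving {B, C, D, F, G} and {A, B, D, E}.
{B, C, D, F, G}: {C, G} determines {C, F, G} here but is not a superkey — split on C, G → F, giving {C, F, G} and {B, C, D, G}.
{C, F, G} is in BCNF.
{B, C, D, G}: {C} determines {C, G} here but is not a superkey — split on C → G, giving {C, G} and {B, C, D}.
{C, G} is in BCNF.
{B, C, D} is in BCNF.
{A, B, D, E}: {A} determines {A, E} here but is not a superkey — split on A → E, giving {A, E} and {A, B, D}.
{A, E} is in BCNF.
{A, B, D}: {B} determines {B, D} here but is not a superkey — split on B → D, giving {B, D} and {A, B}.
{B, D} is in BCNF.
{A, B} is in BCNF.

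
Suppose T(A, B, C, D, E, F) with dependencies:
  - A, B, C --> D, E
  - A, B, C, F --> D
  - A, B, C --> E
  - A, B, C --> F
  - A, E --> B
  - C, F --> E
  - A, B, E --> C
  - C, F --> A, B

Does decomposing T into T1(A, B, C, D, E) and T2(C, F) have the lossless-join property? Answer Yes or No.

T1 ∩ T2 = {C}; its closure under F is {C}.
The closure covers neither T1 nor T2 entirely; the join is not lossless.

No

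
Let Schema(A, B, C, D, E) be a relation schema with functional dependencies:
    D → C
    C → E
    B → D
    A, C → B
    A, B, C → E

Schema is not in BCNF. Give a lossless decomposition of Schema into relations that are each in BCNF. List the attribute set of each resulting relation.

{A, B}; {B, D}; {C, D}; {C, E}

Candidate keys of the original relation: {A, B}, {A, C}, {A, D}.
Within {A, B, C, D, E}: {D}⁺ ∩ {A, B, C, D, E} = {C, D, E}, not the whole set, so D → C, E violates BCNF; decompose into {C, D, E} and {A, B, D}.
Within {C, D, E}: {C}⁺ ∩ {C, D, E} = {C, E}, not the whole set, so C → E violates BCNF; decompose into {C, E} and {C, D}.
{C, E} has no BCNF violation.
{C, D} has no BCNF violation.
Within {A, B, D}: {B}⁺ ∩ {A, B, D} = {B, D}, not the whole set, so B → D violates BCNF; decompose into {B, D} and {A, B}.
{B, D} has no BCNF violation.
{A, B} has no BCNF violation.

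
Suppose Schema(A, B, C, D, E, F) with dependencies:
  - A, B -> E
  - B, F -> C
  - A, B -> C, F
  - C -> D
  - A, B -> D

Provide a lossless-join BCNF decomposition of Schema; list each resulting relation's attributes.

Candidate key of the original relation: {A, B}.
In {A, B, C, D, E, F}, {B, F} is not a superkey ({B, F}⁺ restricted to this set is {B, C, D, F}), so split on B, F -> C, D into {B, C, D, F} and {A, B, E, F}.
In {B, C, D, F}, {C} is not a superkey ({C}⁺ restricted to this set is {C, D}), so split on C -> D into {C, D} and {B, C, F}.
{C, D} has no BCNF violation.
{B, C, F} has no BCNF violation.
{A, B, E, F} has no BCNF violation.

{A, B, E, F}; {B, C, F}; {C, D}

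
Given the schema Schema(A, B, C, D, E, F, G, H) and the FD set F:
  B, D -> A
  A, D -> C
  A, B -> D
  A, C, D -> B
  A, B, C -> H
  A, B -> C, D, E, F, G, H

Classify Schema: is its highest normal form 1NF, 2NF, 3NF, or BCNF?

Candidate keys: {A, B}, {A, D}, {B, D}. Prime attributes: {A, B, D}.
Each dependency's left side is a superkey — BCNF holds.

BCNF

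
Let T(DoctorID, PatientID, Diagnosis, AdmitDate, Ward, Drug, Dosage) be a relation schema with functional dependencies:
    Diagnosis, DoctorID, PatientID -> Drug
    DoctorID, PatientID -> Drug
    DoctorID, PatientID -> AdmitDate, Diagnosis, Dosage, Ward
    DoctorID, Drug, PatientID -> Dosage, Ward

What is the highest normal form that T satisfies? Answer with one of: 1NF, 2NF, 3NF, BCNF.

Candidate key: {DoctorID, PatientID}. Prime attributes: {DoctorID, PatientID}.
Each dependency's left side is a superkey — BCNF holds.

BCNF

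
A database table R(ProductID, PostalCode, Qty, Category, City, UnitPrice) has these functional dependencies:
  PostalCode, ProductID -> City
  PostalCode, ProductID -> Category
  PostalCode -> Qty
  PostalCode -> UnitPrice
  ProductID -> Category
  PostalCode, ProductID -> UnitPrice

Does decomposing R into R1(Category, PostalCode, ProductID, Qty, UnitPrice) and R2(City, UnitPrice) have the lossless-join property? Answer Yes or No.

No

Common attributes: {UnitPrice}; their closure is {UnitPrice}.
Neither R1 nor R2 is contained in that closure, so the decomposition is lossy.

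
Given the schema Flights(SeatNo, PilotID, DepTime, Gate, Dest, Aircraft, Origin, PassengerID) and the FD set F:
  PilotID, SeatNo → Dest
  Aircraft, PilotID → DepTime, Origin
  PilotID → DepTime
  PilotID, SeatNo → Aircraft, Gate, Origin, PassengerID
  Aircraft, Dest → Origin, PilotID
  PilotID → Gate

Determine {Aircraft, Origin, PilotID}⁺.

{Aircraft, DepTime, Gate, Origin, PilotID}

Start with {Aircraft, Origin, PilotID}.
Aircraft, PilotID → DepTime, Origin applies; add {DepTime} → now {Aircraft, DepTime, Origin, PilotID}.
PilotID → Gate applies; add {Gate} → now {Aircraft, DepTime, Gate, Origin, PilotID}.
No further FD applies.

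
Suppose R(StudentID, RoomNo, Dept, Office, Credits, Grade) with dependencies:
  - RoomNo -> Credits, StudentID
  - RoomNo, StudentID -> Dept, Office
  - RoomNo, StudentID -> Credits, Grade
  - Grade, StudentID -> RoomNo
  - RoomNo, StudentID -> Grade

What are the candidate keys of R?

Closure of {RoomNo} is {Credits, Dept, Grade, Office, RoomNo, StudentID}, the whole schema; {RoomNo} is a candidate key.
Closure of {Grade, StudentID} is {Credits, Dept, Grade, Office, RoomNo, StudentID}, the whole schema; {Grade, StudentID} is a candidate key.
Any other superkey properly contains one of these, so there are no further candidate keys.

{Grade, StudentID}, {RoomNo}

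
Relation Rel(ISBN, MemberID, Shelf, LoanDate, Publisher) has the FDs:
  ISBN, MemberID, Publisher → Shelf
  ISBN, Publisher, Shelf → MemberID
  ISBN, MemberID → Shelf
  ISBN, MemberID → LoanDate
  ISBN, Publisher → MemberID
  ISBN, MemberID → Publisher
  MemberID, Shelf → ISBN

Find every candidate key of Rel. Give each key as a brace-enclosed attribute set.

{ISBN, MemberID}, {ISBN, Publisher}, {MemberID, Shelf}

{ISBN, MemberID} is a candidate key since {ISBN, MemberID}⁺ = {ISBN, LoanDate, MemberID, Publisher, Shelf} covers every attribute.
{ISBN, Publisher} is a candidate key since {ISBN, Publisher}⁺ = {ISBN, LoanDate, MemberID, Publisher, Shelf} covers every attribute.
{MemberID, Shelf} is a candidate key since {MemberID, Shelf}⁺ = {ISBN, LoanDate, MemberID, Publisher, Shelf} covers every attribute.
Any other superkey properly contains one of these, so there are no further candidate keys.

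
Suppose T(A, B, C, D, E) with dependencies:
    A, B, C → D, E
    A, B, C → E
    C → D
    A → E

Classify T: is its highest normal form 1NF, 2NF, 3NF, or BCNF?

Candidate key: {A, B, C}. Prime attributes: {A, B, C}.
C → D breaks BCNF: {C}⁺ = {C, D}, so {C} is not a superkey.
Because {D} is non-prime and the left side of C → D is not a superkey, the relation is not in 3NF.
Since {A} ⊂ {A, B, C} and {A}⁺ ⊇ {E} with {E} non-prime, there is a partial dependency; 2NF fails.

1NF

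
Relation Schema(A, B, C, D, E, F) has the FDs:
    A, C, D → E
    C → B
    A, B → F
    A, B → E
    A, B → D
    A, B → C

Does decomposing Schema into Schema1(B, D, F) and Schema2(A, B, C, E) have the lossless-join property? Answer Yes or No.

No

The shared attributes are {B} and {B}⁺ = {B}.
Schema1 ⊄ {B} and Schema2 ⊄ {B}, so the split is lossy.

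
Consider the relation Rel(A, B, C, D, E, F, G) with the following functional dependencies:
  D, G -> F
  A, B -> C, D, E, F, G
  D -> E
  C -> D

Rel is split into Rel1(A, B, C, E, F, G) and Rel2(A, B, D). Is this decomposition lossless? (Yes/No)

Rel1 ∩ Rel2 = {A, B}; its closure under F is {A, B, C, D, E, F, G}.
Rel1 is contained in that closure, so Rel1 ∩ Rel2 -> Rel1 holds and the join is lossless.

Yes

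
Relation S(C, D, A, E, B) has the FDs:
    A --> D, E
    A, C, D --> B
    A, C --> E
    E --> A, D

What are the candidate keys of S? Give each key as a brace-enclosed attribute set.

{A, C}, {C, E}

Attributes never on any right-hand side: {C} — every candidate key must contain it.
{A, C}⁺ = {A, B, C, D, E} — all of the relation — so {A, C} is a candidate key.
{C, E}⁺ = {A, B, C, D, E} — all of the relation — so {C, E} is a candidate key.
These are minimal and exhaustive — every other superkey contains one of them.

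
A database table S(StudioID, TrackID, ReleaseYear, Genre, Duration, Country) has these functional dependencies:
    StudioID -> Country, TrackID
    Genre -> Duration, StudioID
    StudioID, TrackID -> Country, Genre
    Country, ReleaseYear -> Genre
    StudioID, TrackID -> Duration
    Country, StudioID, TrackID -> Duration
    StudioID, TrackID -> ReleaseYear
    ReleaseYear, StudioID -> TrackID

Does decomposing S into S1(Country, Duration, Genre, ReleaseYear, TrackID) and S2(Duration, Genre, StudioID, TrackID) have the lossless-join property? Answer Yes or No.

Yes

Common attributes: {Duration, Genre, TrackID}; their closure is {Country, Duration, Genre, ReleaseYear, StudioID, TrackID}.
Since S1 ⊆ {Country, Duration, Genre, ReleaseYear, StudioID, TrackID}, the intersection is a superkey of S1; the decomposition is lossless.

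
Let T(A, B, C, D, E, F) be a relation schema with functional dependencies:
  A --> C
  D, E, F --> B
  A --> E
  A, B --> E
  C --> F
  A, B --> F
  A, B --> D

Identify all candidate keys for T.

{A} never appears on the right of any FD, so every key must include it.
{A, B} is a candidate key since {A, B}⁺ = {A, B, C, D, E, F} covers every attribute.
{A, D} is a candidate key since {A, D}⁺ = {A, B, C, D, E, F} covers every attribute.
Any other superkey properly contains one of these, so there are no further candidate keys.

{A, B}, {A, D}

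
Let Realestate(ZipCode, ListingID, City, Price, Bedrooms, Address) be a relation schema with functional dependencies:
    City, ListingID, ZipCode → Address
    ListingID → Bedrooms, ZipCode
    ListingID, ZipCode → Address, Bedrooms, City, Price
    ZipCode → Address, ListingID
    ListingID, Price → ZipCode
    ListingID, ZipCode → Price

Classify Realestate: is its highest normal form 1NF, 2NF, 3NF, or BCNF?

BCNF

Candidate keys: {ListingID}, {ZipCode}. Prime attributes: {ListingID, ZipCode}.
Each dependency's left side is a superkey — BCNF holds.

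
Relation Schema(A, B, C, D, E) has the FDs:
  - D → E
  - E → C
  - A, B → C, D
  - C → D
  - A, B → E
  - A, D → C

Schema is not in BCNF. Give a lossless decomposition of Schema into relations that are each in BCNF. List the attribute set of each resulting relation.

{A, B, D}; {C, D, E}

Candidate key of the original relation: {A, B}.
{A, B, C, D, E}: {D} determines {C, D, E} here but is not a superkey — split on D → C, E, giving {C, D, E} and {A, B, D}.
{C, D, E} has no BCNF violation.
{A, B, D} has no BCNF violation.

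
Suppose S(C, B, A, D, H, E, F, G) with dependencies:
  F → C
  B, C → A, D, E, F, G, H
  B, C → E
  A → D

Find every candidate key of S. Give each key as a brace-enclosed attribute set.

{B, C}, {B, F}

Attributes never on any right-hand side: {B} — every candidate key must contain it.
Closure of {B, C} is {A, B, C, D, E, F, G, H}, the whole schema; {B, C} is a candidate key.
Closure of {B, F} is {A, B, C, D, E, F, G, H}, the whole schema; {B, F} is a candidate key.
Any other superkey properly contains one of these, so there are no further candidate keys.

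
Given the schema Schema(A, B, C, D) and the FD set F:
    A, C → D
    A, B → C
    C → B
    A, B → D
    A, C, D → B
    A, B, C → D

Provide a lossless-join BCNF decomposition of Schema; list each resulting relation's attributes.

{A, C, D}; {B, C}

Candidate keys of the original relation: {A, B}, {A, C}.
{A, B, C, D}: {C} determines {B, C} here but is not a superkey — split on C → B, giving {B, C} and {A, C, D}.
{B, C} has no BCNF violation.
{A, C, D} has no BCNF violation.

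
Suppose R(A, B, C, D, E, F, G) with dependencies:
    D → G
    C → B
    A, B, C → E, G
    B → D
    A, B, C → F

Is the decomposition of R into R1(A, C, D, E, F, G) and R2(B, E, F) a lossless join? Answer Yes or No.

Common attributes: {E, F}; their closure is {E, F}.
Neither R1 nor R2 is contained in that closure, so the decomposition is lossy.

No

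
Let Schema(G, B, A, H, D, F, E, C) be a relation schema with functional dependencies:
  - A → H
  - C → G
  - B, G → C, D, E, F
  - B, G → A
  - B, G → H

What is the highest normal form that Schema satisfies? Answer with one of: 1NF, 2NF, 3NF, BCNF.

2NF

Candidate keys: {B, C}, {B, G}. Prime attributes: {B, C, G}.
A → H: {A}⁺ = {A, H}, which is not all of the attributes, so the left side is not a superkey — BCNF is violated.
Because {H} is non-prime and the left side of A → H is not a superkey, the relation is not in 3NF.
Checking every proper subset of each key, none determines a non-prime attribute — 2NF is satisfied.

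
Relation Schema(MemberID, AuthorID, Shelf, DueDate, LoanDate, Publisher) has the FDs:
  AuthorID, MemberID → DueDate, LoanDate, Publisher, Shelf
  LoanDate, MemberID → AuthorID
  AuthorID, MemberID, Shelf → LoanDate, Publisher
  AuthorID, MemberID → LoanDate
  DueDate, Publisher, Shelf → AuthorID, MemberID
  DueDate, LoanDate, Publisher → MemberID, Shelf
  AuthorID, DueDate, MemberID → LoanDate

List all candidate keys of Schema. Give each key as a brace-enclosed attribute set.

{AuthorID, MemberID}⁺ = {AuthorID, DueDate, LoanDate, MemberID, Publisher, Shelf} — all of the relation — so {AuthorID, MemberID} is a candidate key.
{LoanDate, MemberID}⁺ = {AuthorID, DueDate, LoanDate, MemberID, Publisher, Shelf} — all of the relation — so {LoanDate, MemberID} is a candidate key.
{DueDate, LoanDate, Publisher}⁺ = {AuthorID, DueDate, LoanDate, MemberID, Publisher, Shelf} — all of the relation — so {DueDate, LoanDate, Publisher} is a candidate key.
{DueDate, Publisher, Shelf}⁺ = {AuthorID, DueDate, LoanDate, MemberID, Publisher, Shelf} — all of the relation — so {DueDate, Publisher, Shelf} is a candidate key.
Any other superkey properly contains one of these, so there are no further candidate keys.

{AuthorID, MemberID}, {DueDate, LoanDate, Publisher}, {DueDate, Publisher, Shelf}, {LoanDate, MemberID}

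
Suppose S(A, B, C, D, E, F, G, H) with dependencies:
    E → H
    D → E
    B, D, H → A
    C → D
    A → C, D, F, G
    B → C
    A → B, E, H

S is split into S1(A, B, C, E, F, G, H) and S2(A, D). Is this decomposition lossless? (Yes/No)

Yes

The shared attributes are {A} and {A}⁺ = {A, B, C, D, E, F, G, H}.
Since S1 ⊆ {A, B, C, D, E, F, G, H}, the intersection is a superkey of S1; the decomposition is lossless.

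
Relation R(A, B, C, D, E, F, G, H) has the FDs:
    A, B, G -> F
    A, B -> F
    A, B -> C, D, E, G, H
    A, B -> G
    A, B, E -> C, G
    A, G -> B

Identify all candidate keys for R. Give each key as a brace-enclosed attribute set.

{A, B}, {A, G}

No FD produces {A}, so it must be in every candidate key.
Closure of {A, B} is {A, B, C, D, E, F, G, H}, the whole schema; {A, B} is a candidate key.
Closure of {A, G} is {A, B, C, D, E, F, G, H}, the whole schema; {A, G} is a candidate key.
These are minimal and exhaustive — every other superkey contains one of them.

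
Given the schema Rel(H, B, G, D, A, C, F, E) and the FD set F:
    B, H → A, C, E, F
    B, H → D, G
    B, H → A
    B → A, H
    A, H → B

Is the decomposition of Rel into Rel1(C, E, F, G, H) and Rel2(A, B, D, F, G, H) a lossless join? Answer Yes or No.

No

Common attributes: {F, G, H}; their closure is {F, G, H}.
The closure covers neither Rel1 nor Rel2 entirely; the join is not lossless.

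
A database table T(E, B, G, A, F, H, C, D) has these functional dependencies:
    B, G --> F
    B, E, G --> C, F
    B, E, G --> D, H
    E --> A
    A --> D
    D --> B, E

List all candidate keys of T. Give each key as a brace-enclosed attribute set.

{A, G}, {D, G}, {E, G}

Attributes never on any right-hand side: {G} — every candidate key must contain it.
{A, G}⁺ = {A, B, C, D, E, F, G, H}, which is every attribute, so {A, G} is a candidate key.
{D, G}⁺ = {A, B, C, D, E, F, G, H}, which is every attribute, so {D, G} is a candidate key.
{E, G}⁺ = {A, B, C, D, E, F, G, H}, which is every attribute, so {E, G} is a candidate key.
Any other superkey properly contains one of these, so there are no further candidate keys.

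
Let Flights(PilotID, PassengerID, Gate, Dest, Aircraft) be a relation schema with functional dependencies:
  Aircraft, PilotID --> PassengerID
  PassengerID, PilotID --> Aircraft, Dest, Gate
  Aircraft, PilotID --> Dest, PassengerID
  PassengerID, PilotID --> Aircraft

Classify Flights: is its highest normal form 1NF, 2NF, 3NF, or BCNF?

Candidate keys: {Aircraft, PilotID}, {PassengerID, PilotID}. Prime attributes: {Aircraft, PassengerID, PilotID}.
The left-hand side of every FD is a superkey, so BCNF is satisfied.

BCNF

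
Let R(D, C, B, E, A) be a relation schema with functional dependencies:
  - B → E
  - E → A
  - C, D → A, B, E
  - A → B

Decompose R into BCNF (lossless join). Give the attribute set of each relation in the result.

Candidate key of the original relation: {C, D}.
Within {A, B, C, D, E}: {B}⁺ ∩ {A, B, C, D, E} = {A, B, E}, not the whole set, so B → A, E violates BCNF; decompose into {A, B, E} and {B, C, D}.
{A, B, E}: every determinant is a superkey — BCNF.
{B, C, D}: every determinant is a superkey — BCNF.

{A, B, E}; {B, C, D}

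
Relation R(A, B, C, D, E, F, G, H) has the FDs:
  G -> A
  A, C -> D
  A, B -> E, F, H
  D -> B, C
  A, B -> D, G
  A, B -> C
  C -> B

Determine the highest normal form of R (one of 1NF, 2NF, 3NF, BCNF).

Candidate keys: {A, B}, {A, C}, {A, D}, {B, G}, {C, G}, {D, G}. Prime attributes: {A, B, C, D, G}.
G -> A breaks BCNF: {G}⁺ = {A, G}, so {G} is not a superkey.
But every attribute on its right side ({A}) is prime, and the same holds for every other non-superkey FD, so 3NF still holds.

3NF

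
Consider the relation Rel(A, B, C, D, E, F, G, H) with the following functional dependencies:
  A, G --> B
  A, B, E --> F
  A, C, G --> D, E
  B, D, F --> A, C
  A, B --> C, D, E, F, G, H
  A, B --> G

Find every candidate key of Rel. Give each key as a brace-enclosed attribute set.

{A, B}, {A, G}, {B, D, F}

{A, B} is a candidate key since {A, B}⁺ = {A, B, C, D, E, F, G, H} covers every attribute.
{A, G} is a candidate key since {A, G}⁺ = {A, B, C, D, E, F, G, H} covers every attribute.
{B, D, F} is a candidate key since {B, D, F}⁺ = {A, B, C, D, E, F, G, H} covers every attribute.
Any other superkey properly contains one of these, so there are no further candidate keys.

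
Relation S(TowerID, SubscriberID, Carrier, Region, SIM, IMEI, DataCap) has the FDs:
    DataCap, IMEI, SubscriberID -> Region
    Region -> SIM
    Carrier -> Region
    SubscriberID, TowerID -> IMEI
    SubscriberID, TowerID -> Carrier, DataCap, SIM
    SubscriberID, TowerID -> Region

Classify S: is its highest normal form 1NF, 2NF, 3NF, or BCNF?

2NF

Candidate key: {SubscriberID, TowerID}. Prime attributes: {SubscriberID, TowerID}.
For DataCap, IMEI, SubscriberID -> Region we have {DataCap, IMEI, SubscriberID}⁺ = {DataCap, IMEI, Region, SIM, SubscriberID}; {DataCap, IMEI, SubscriberID} is not a superkey, so BCNF fails.
Because {Region} is non-prime and the left side of DataCap, IMEI, SubscriberID -> Region is not a superkey, the relation is not in 3NF.
No non-prime attribute depends on a proper subset of any candidate key, so 2NF holds.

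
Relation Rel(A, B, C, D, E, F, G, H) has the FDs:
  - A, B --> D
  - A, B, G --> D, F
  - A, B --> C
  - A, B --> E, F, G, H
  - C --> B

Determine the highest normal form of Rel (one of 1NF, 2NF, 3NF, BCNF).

Candidate keys: {A, B}, {A, C}. Prime attributes: {A, B, C}.
C --> B breaks BCNF: {C}⁺ = {B, C}, so {C} is not a superkey.
Since {B} ⊆ prime attributes and every other non-superkey FD also has a prime right side, the schema is in 3NF.

3NF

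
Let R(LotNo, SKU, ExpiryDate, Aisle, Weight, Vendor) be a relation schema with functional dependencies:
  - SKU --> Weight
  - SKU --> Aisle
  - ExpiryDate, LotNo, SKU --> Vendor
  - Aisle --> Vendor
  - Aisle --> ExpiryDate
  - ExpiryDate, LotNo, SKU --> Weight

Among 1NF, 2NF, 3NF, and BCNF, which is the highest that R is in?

Candidate key: {LotNo, SKU}. Prime attributes: {LotNo, SKU}.
SKU --> Weight: {SKU}⁺ = {Aisle, ExpiryDate, SKU, Vendor, Weight}, which is not all of the attributes, so the left side is not a superkey — BCNF is violated.
SKU --> Weight has non-prime {Weight} on the right and a non-superkey on the left, so 3NF fails.
The proper key subset {SKU} of {LotNo, SKU} determines non-prime {Aisle, ExpiryDate, Vendor, Weight}, so the relation is not even in 2NF.

1NF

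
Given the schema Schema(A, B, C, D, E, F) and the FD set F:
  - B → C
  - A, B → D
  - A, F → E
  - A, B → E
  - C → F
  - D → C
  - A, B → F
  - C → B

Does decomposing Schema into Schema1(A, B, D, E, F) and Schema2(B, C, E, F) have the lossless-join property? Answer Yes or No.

Yes

The shared attributes are {B, E, F} and {B, E, F}⁺ = {B, C, E, F}.
This includes all of Schema2, so the common attributes are a superkey of Schema2 — the join is lossless.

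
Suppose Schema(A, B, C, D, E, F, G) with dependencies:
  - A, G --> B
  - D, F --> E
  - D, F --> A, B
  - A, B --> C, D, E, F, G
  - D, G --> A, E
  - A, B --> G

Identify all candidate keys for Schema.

{A, B}⁺ = {A, B, C, D, E, F, G} — all of the relation — so {A, B} is a candidate key.
{A, G}⁺ = {A, B, C, D, E, F, G} — all of the relation — so {A, G} is a candidate key.
{D, F}⁺ = {A, B, C, D, E, F, G} — all of the relation — so {D, F} is a candidate key.
{D, G}⁺ = {A, B, C, D, E, F, G} — all of the relation — so {D, G} is a candidate key.
Any other superkey properly contains one of these, so there are no further candidate keys.

{A, B}, {A, G}, {D, F}, {D, G}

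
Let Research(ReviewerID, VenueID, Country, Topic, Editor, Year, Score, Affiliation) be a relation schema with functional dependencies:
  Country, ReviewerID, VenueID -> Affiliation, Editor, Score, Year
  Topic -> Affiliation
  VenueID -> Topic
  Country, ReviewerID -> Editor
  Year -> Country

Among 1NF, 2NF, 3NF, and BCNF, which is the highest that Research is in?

Candidate keys: {Country, ReviewerID, VenueID}, {ReviewerID, VenueID, Year}. Prime attributes: {Country, ReviewerID, VenueID, Year}.
For Topic -> Affiliation we have {Topic}⁺ = {Affiliation, Topic}; {Topic} is not a superkey, so BCNF fails.
Topic -> Affiliation has non-prime {Affiliation} on the right and a non-superkey on the left, so 3NF fails.
Since {VenueID} ⊂ {Country, ReviewerID, VenueID} and {VenueID}⁺ ⊇ {Affiliation, Topic} with {Affiliation, Topic} non-prime, there is a partial dependency; 2NF fails.

1NF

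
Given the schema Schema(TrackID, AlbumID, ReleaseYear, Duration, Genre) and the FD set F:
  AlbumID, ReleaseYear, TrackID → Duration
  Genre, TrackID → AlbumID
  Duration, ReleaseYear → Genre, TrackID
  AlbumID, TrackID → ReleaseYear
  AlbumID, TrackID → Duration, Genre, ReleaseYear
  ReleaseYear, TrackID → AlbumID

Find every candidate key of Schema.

{AlbumID, TrackID}, {Duration, ReleaseYear}, {Genre, TrackID}, {ReleaseYear, TrackID}

{AlbumID, TrackID}⁺ = {AlbumID, Duration, Genre, ReleaseYear, TrackID} — all of the relation — so {AlbumID, TrackID} is a candidate key.
{Duration, ReleaseYear}⁺ = {AlbumID, Duration, Genre, ReleaseYear, TrackID} — all of the relation — so {Duration, ReleaseYear} is a candidate key.
{Genre, TrackID}⁺ = {AlbumID, Duration, Genre, ReleaseYear, TrackID} — all of the relation — so {Genre, TrackID} is a candidate key.
{ReleaseYear, TrackID}⁺ = {AlbumID, Duration, Genre, ReleaseYear, TrackID} — all of the relation — so {ReleaseYear, TrackID} is a candidate key.
These are minimal and exhaustive — every other superkey contains one of them.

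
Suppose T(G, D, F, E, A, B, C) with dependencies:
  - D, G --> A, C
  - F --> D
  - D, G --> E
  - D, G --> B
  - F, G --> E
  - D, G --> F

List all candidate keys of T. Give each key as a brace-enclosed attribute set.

{D, G}, {F, G}

{G} never appears on the right of any FD, so every key must include it.
Closure of {D, G} is {A, B, C, D, E, F, G}, the whole schema; {D, G} is a candidate key.
Closure of {F, G} is {A, B, C, D, E, F, G}, the whole schema; {F, G} is a candidate key.
Any other superkey properly contains one of these, so there are no further candidate keys.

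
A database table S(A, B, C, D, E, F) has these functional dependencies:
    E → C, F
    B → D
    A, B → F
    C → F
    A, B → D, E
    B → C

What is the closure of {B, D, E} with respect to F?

Start with {B, D, E}.
E → C, F applies; add {C, F} → now {B, C, D, E, F}.
No further FD applies.

{B, C, D, E, F}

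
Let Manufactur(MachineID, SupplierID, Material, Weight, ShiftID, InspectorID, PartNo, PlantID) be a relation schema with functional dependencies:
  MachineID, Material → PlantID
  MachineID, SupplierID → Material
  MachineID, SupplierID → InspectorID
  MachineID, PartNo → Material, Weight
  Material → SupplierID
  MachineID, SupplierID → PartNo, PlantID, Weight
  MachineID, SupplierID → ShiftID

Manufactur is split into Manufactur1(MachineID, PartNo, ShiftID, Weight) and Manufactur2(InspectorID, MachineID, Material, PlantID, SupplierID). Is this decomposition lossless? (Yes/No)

No

Manufactur1 ∩ Manufactur2 = {MachineID}; its closure under F is {MachineID}.
The closure covers neither Manufactur1 nor Manufactur2 entirely; the join is not lossless.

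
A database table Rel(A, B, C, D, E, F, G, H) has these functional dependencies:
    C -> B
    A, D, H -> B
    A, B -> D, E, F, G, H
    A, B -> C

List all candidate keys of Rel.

{A, B}, {A, C}, {A, D, H}

Attributes never on any right-hand side: {A} — every candidate key must contain it.
Closure of {A, B} is {A, B, C, D, E, F, G, H}, the whole schema; {A, B} is a candidate key.
Closure of {A, C} is {A, B, C, D, E, F, G, H}, the whole schema; {A, C} is a candidate key.
Closure of {A, D, H} is {A, B, C, D, E, F, G, H}, the whole schema; {A, D, H} is a candidate key.
Any other superkey properly contains one of these, so there are no further candidate keys.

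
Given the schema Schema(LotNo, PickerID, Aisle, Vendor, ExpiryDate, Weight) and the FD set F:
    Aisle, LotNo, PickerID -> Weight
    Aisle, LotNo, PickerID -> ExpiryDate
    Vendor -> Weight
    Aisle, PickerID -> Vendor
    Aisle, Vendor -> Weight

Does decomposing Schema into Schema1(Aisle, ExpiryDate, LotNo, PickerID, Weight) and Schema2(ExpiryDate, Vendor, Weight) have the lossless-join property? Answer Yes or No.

No

Common attributes: {ExpiryDate, Weight}; their closure is {ExpiryDate, Weight}.
Neither Schema1 nor Schema2 is contained in that closure, so the decomposition is lossy.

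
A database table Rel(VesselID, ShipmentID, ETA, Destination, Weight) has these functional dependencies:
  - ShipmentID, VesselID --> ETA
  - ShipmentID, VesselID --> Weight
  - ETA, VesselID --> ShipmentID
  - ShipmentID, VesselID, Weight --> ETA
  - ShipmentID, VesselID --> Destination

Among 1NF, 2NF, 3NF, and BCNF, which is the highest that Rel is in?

BCNF

Candidate keys: {ETA, VesselID}, {ShipmentID, VesselID}. Prime attributes: {ETA, ShipmentID, VesselID}.
Every FD has a superkey on the left, so the relation is in BCNF.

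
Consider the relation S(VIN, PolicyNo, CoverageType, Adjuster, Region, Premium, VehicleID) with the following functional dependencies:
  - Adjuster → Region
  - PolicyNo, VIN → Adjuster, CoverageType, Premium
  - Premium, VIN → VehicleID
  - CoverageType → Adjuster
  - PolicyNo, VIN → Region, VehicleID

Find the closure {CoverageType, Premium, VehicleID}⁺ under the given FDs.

{Adjuster, CoverageType, Premium, Region, VehicleID}

Start with {CoverageType, Premium, VehicleID}.
CoverageType → Adjuster applies; add {Adjuster} → now {Adjuster, CoverageType, Premium, VehicleID}.
Adjuster → Region applies; add {Region} → now {Adjuster, CoverageType, Premium, Region, VehicleID}.
No further FD applies.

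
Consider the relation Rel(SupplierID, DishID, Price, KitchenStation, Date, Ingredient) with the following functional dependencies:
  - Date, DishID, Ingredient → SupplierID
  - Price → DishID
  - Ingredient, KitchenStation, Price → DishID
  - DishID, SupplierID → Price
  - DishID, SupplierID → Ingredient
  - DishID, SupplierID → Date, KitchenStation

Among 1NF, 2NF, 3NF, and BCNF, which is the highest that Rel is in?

Candidate keys: {Date, DishID, Ingredient}, {Date, Ingredient, Price}, {DishID, SupplierID}, {Price, SupplierID}. Prime attributes: {Date, DishID, Ingredient, Price, SupplierID}.
Price → DishID: {Price}⁺ = {DishID, Price}, which is not all of the attributes, so the left side is not a superkey — BCNF is violated.
Its right-hand attributes {DishID} are all prime, as are those of every other non-superkey FD — the relation is in 3NF.

3NF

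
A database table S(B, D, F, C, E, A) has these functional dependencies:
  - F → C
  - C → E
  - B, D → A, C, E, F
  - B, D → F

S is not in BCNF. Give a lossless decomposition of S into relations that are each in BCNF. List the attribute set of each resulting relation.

{A, B, D, F}; {C, E}; {C, F}

Candidate key of the original relation: {B, D}.
Within {A, B, C, D, E, F}: {F}⁺ ∩ {A, B, C, D, E, F} = {C, E, F}, not the whole set, so F → C, E violates BCNF; decompose into {C, E, F} and {A, B, D, F}.
Within {C, E, F}: {C}⁺ ∩ {C, E, F} = {C, E}, not the whole set, so C → E violates BCNF; decompose into {C, E} and {C, F}.
{C, E} has no BCNF violation.
{C, F} has no BCNF violation.
{A, B, D, F} has no BCNF violation.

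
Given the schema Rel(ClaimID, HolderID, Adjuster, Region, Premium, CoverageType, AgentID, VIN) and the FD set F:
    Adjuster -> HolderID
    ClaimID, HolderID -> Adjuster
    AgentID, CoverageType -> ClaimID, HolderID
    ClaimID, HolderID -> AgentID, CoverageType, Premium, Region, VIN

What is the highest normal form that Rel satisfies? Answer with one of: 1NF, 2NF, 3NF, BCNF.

3NF

Candidate keys: {Adjuster, ClaimID}, {AgentID, CoverageType}, {ClaimID, HolderID}. Prime attributes: {Adjuster, AgentID, ClaimID, CoverageType, HolderID}.
Adjuster -> HolderID breaks BCNF: {Adjuster}⁺ = {Adjuster, HolderID}, so {Adjuster} is not a superkey.
Its right-hand attributes {HolderID} are all prime, as are those of every other non-superkey FD — the relation is in 3NF.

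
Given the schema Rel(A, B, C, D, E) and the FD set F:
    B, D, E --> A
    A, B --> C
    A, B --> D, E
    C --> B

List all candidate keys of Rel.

Closure of {A, B} is {A, B, C, D, E}, the whole schema; {A, B} is a candidate key.
Closure of {A, C} is {A, B, C, D, E}, the whole schema; {A, C} is a candidate key.
Closure of {B, D, E} is {A, B, C, D, E}, the whole schema; {B, D, E} is a candidate key.
Closure of {C, D, E} is {A, B, C, D, E}, the whole schema; {C, D, E} is a candidate key.
These are minimal and exhaustive — every other superkey contains one of them.

{A, B}, {A, C}, {B, D, E}, {C, D, E}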